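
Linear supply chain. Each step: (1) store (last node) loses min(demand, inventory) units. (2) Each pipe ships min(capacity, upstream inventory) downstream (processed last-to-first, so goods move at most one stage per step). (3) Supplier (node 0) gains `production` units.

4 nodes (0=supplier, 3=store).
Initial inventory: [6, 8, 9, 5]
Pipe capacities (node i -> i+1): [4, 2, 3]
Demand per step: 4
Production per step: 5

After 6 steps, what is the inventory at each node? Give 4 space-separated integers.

Step 1: demand=4,sold=4 ship[2->3]=3 ship[1->2]=2 ship[0->1]=4 prod=5 -> inv=[7 10 8 4]
Step 2: demand=4,sold=4 ship[2->3]=3 ship[1->2]=2 ship[0->1]=4 prod=5 -> inv=[8 12 7 3]
Step 3: demand=4,sold=3 ship[2->3]=3 ship[1->2]=2 ship[0->1]=4 prod=5 -> inv=[9 14 6 3]
Step 4: demand=4,sold=3 ship[2->3]=3 ship[1->2]=2 ship[0->1]=4 prod=5 -> inv=[10 16 5 3]
Step 5: demand=4,sold=3 ship[2->3]=3 ship[1->2]=2 ship[0->1]=4 prod=5 -> inv=[11 18 4 3]
Step 6: demand=4,sold=3 ship[2->3]=3 ship[1->2]=2 ship[0->1]=4 prod=5 -> inv=[12 20 3 3]

12 20 3 3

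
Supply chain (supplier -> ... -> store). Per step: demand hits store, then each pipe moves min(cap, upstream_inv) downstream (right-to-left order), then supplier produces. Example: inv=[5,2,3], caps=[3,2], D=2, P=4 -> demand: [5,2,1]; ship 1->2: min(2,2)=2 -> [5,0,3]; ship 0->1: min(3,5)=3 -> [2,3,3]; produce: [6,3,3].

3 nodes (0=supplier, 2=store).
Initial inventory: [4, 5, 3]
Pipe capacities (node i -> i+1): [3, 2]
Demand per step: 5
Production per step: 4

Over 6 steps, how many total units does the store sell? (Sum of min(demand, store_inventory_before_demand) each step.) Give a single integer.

Step 1: sold=3 (running total=3) -> [5 6 2]
Step 2: sold=2 (running total=5) -> [6 7 2]
Step 3: sold=2 (running total=7) -> [7 8 2]
Step 4: sold=2 (running total=9) -> [8 9 2]
Step 5: sold=2 (running total=11) -> [9 10 2]
Step 6: sold=2 (running total=13) -> [10 11 2]

Answer: 13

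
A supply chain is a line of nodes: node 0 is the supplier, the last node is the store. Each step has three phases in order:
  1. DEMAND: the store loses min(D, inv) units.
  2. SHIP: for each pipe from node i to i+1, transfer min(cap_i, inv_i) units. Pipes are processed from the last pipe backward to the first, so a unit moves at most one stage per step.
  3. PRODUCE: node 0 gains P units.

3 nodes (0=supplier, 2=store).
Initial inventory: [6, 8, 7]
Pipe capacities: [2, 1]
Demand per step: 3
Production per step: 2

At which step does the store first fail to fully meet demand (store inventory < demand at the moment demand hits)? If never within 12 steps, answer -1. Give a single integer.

Step 1: demand=3,sold=3 ship[1->2]=1 ship[0->1]=2 prod=2 -> [6 9 5]
Step 2: demand=3,sold=3 ship[1->2]=1 ship[0->1]=2 prod=2 -> [6 10 3]
Step 3: demand=3,sold=3 ship[1->2]=1 ship[0->1]=2 prod=2 -> [6 11 1]
Step 4: demand=3,sold=1 ship[1->2]=1 ship[0->1]=2 prod=2 -> [6 12 1]
Step 5: demand=3,sold=1 ship[1->2]=1 ship[0->1]=2 prod=2 -> [6 13 1]
Step 6: demand=3,sold=1 ship[1->2]=1 ship[0->1]=2 prod=2 -> [6 14 1]
Step 7: demand=3,sold=1 ship[1->2]=1 ship[0->1]=2 prod=2 -> [6 15 1]
Step 8: demand=3,sold=1 ship[1->2]=1 ship[0->1]=2 prod=2 -> [6 16 1]
Step 9: demand=3,sold=1 ship[1->2]=1 ship[0->1]=2 prod=2 -> [6 17 1]
Step 10: demand=3,sold=1 ship[1->2]=1 ship[0->1]=2 prod=2 -> [6 18 1]
Step 11: demand=3,sold=1 ship[1->2]=1 ship[0->1]=2 prod=2 -> [6 19 1]
Step 12: demand=3,sold=1 ship[1->2]=1 ship[0->1]=2 prod=2 -> [6 20 1]
First stockout at step 4

4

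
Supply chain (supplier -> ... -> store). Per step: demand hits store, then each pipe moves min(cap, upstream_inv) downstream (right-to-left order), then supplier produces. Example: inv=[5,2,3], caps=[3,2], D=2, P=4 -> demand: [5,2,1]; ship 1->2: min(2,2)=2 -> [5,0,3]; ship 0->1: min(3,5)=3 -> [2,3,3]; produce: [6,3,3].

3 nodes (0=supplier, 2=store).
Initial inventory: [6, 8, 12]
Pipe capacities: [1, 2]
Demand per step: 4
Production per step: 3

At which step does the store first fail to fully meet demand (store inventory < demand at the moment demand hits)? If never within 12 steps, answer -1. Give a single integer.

Step 1: demand=4,sold=4 ship[1->2]=2 ship[0->1]=1 prod=3 -> [8 7 10]
Step 2: demand=4,sold=4 ship[1->2]=2 ship[0->1]=1 prod=3 -> [10 6 8]
Step 3: demand=4,sold=4 ship[1->2]=2 ship[0->1]=1 prod=3 -> [12 5 6]
Step 4: demand=4,sold=4 ship[1->2]=2 ship[0->1]=1 prod=3 -> [14 4 4]
Step 5: demand=4,sold=4 ship[1->2]=2 ship[0->1]=1 prod=3 -> [16 3 2]
Step 6: demand=4,sold=2 ship[1->2]=2 ship[0->1]=1 prod=3 -> [18 2 2]
Step 7: demand=4,sold=2 ship[1->2]=2 ship[0->1]=1 prod=3 -> [20 1 2]
Step 8: demand=4,sold=2 ship[1->2]=1 ship[0->1]=1 prod=3 -> [22 1 1]
Step 9: demand=4,sold=1 ship[1->2]=1 ship[0->1]=1 prod=3 -> [24 1 1]
Step 10: demand=4,sold=1 ship[1->2]=1 ship[0->1]=1 prod=3 -> [26 1 1]
Step 11: demand=4,sold=1 ship[1->2]=1 ship[0->1]=1 prod=3 -> [28 1 1]
Step 12: demand=4,sold=1 ship[1->2]=1 ship[0->1]=1 prod=3 -> [30 1 1]
First stockout at step 6

6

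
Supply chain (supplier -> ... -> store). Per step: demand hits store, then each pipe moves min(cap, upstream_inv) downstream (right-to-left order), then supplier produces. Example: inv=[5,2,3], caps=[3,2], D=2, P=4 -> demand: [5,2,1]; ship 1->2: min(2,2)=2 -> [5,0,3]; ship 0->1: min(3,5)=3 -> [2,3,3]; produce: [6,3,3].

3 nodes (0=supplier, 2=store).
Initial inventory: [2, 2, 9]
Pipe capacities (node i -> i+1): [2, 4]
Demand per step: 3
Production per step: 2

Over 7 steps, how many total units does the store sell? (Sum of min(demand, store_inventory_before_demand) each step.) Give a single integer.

Answer: 21

Derivation:
Step 1: sold=3 (running total=3) -> [2 2 8]
Step 2: sold=3 (running total=6) -> [2 2 7]
Step 3: sold=3 (running total=9) -> [2 2 6]
Step 4: sold=3 (running total=12) -> [2 2 5]
Step 5: sold=3 (running total=15) -> [2 2 4]
Step 6: sold=3 (running total=18) -> [2 2 3]
Step 7: sold=3 (running total=21) -> [2 2 2]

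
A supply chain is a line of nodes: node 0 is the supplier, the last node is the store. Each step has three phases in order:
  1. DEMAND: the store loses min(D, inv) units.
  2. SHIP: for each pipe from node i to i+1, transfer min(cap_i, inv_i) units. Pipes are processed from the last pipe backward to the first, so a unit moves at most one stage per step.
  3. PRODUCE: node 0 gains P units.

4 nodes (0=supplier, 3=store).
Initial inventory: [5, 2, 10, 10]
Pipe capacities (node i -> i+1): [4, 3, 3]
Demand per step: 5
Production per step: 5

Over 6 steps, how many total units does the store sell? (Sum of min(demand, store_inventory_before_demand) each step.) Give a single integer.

Step 1: sold=5 (running total=5) -> [6 4 9 8]
Step 2: sold=5 (running total=10) -> [7 5 9 6]
Step 3: sold=5 (running total=15) -> [8 6 9 4]
Step 4: sold=4 (running total=19) -> [9 7 9 3]
Step 5: sold=3 (running total=22) -> [10 8 9 3]
Step 6: sold=3 (running total=25) -> [11 9 9 3]

Answer: 25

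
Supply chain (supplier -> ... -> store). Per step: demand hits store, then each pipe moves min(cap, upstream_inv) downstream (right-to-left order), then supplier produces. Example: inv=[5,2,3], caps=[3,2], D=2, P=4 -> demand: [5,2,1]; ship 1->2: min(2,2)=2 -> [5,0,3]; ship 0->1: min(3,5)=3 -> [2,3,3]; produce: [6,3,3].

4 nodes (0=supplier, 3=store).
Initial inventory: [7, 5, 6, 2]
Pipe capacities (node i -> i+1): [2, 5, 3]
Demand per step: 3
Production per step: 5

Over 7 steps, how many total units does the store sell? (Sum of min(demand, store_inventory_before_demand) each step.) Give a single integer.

Answer: 20

Derivation:
Step 1: sold=2 (running total=2) -> [10 2 8 3]
Step 2: sold=3 (running total=5) -> [13 2 7 3]
Step 3: sold=3 (running total=8) -> [16 2 6 3]
Step 4: sold=3 (running total=11) -> [19 2 5 3]
Step 5: sold=3 (running total=14) -> [22 2 4 3]
Step 6: sold=3 (running total=17) -> [25 2 3 3]
Step 7: sold=3 (running total=20) -> [28 2 2 3]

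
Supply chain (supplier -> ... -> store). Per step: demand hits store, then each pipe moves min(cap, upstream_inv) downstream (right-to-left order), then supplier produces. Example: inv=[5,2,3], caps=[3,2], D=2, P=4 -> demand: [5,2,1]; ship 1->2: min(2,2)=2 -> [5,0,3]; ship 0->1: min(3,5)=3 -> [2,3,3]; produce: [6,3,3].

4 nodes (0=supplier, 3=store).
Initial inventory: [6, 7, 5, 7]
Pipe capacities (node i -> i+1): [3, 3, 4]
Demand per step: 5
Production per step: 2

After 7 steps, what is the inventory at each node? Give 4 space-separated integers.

Step 1: demand=5,sold=5 ship[2->3]=4 ship[1->2]=3 ship[0->1]=3 prod=2 -> inv=[5 7 4 6]
Step 2: demand=5,sold=5 ship[2->3]=4 ship[1->2]=3 ship[0->1]=3 prod=2 -> inv=[4 7 3 5]
Step 3: demand=5,sold=5 ship[2->3]=3 ship[1->2]=3 ship[0->1]=3 prod=2 -> inv=[3 7 3 3]
Step 4: demand=5,sold=3 ship[2->3]=3 ship[1->2]=3 ship[0->1]=3 prod=2 -> inv=[2 7 3 3]
Step 5: demand=5,sold=3 ship[2->3]=3 ship[1->2]=3 ship[0->1]=2 prod=2 -> inv=[2 6 3 3]
Step 6: demand=5,sold=3 ship[2->3]=3 ship[1->2]=3 ship[0->1]=2 prod=2 -> inv=[2 5 3 3]
Step 7: demand=5,sold=3 ship[2->3]=3 ship[1->2]=3 ship[0->1]=2 prod=2 -> inv=[2 4 3 3]

2 4 3 3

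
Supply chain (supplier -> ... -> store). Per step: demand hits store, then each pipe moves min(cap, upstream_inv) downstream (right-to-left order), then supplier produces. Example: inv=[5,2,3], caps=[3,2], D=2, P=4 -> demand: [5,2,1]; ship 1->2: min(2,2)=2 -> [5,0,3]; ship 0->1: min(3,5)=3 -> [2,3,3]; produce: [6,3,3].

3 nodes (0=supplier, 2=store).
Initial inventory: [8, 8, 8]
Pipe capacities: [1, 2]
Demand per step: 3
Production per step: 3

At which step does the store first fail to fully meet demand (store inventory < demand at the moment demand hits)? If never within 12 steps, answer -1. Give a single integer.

Step 1: demand=3,sold=3 ship[1->2]=2 ship[0->1]=1 prod=3 -> [10 7 7]
Step 2: demand=3,sold=3 ship[1->2]=2 ship[0->1]=1 prod=3 -> [12 6 6]
Step 3: demand=3,sold=3 ship[1->2]=2 ship[0->1]=1 prod=3 -> [14 5 5]
Step 4: demand=3,sold=3 ship[1->2]=2 ship[0->1]=1 prod=3 -> [16 4 4]
Step 5: demand=3,sold=3 ship[1->2]=2 ship[0->1]=1 prod=3 -> [18 3 3]
Step 6: demand=3,sold=3 ship[1->2]=2 ship[0->1]=1 prod=3 -> [20 2 2]
Step 7: demand=3,sold=2 ship[1->2]=2 ship[0->1]=1 prod=3 -> [22 1 2]
Step 8: demand=3,sold=2 ship[1->2]=1 ship[0->1]=1 prod=3 -> [24 1 1]
Step 9: demand=3,sold=1 ship[1->2]=1 ship[0->1]=1 prod=3 -> [26 1 1]
Step 10: demand=3,sold=1 ship[1->2]=1 ship[0->1]=1 prod=3 -> [28 1 1]
Step 11: demand=3,sold=1 ship[1->2]=1 ship[0->1]=1 prod=3 -> [30 1 1]
Step 12: demand=3,sold=1 ship[1->2]=1 ship[0->1]=1 prod=3 -> [32 1 1]
First stockout at step 7

7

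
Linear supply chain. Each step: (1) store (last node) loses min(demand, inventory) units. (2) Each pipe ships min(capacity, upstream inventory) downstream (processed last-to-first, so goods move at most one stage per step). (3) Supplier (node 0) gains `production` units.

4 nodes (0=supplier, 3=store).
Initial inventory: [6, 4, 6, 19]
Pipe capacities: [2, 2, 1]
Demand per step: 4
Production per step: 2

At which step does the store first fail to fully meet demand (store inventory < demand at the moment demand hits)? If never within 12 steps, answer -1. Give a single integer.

Step 1: demand=4,sold=4 ship[2->3]=1 ship[1->2]=2 ship[0->1]=2 prod=2 -> [6 4 7 16]
Step 2: demand=4,sold=4 ship[2->3]=1 ship[1->2]=2 ship[0->1]=2 prod=2 -> [6 4 8 13]
Step 3: demand=4,sold=4 ship[2->3]=1 ship[1->2]=2 ship[0->1]=2 prod=2 -> [6 4 9 10]
Step 4: demand=4,sold=4 ship[2->3]=1 ship[1->2]=2 ship[0->1]=2 prod=2 -> [6 4 10 7]
Step 5: demand=4,sold=4 ship[2->3]=1 ship[1->2]=2 ship[0->1]=2 prod=2 -> [6 4 11 4]
Step 6: demand=4,sold=4 ship[2->3]=1 ship[1->2]=2 ship[0->1]=2 prod=2 -> [6 4 12 1]
Step 7: demand=4,sold=1 ship[2->3]=1 ship[1->2]=2 ship[0->1]=2 prod=2 -> [6 4 13 1]
Step 8: demand=4,sold=1 ship[2->3]=1 ship[1->2]=2 ship[0->1]=2 prod=2 -> [6 4 14 1]
Step 9: demand=4,sold=1 ship[2->3]=1 ship[1->2]=2 ship[0->1]=2 prod=2 -> [6 4 15 1]
Step 10: demand=4,sold=1 ship[2->3]=1 ship[1->2]=2 ship[0->1]=2 prod=2 -> [6 4 16 1]
Step 11: demand=4,sold=1 ship[2->3]=1 ship[1->2]=2 ship[0->1]=2 prod=2 -> [6 4 17 1]
Step 12: demand=4,sold=1 ship[2->3]=1 ship[1->2]=2 ship[0->1]=2 prod=2 -> [6 4 18 1]
First stockout at step 7

7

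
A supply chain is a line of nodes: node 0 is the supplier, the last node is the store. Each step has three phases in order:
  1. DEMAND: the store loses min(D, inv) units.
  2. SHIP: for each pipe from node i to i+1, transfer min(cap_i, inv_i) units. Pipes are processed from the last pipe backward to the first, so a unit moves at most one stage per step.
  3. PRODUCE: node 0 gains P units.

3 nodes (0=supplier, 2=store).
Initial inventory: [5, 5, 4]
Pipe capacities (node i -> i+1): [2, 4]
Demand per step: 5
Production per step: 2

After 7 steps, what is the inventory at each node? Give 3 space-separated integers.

Step 1: demand=5,sold=4 ship[1->2]=4 ship[0->1]=2 prod=2 -> inv=[5 3 4]
Step 2: demand=5,sold=4 ship[1->2]=3 ship[0->1]=2 prod=2 -> inv=[5 2 3]
Step 3: demand=5,sold=3 ship[1->2]=2 ship[0->1]=2 prod=2 -> inv=[5 2 2]
Step 4: demand=5,sold=2 ship[1->2]=2 ship[0->1]=2 prod=2 -> inv=[5 2 2]
Step 5: demand=5,sold=2 ship[1->2]=2 ship[0->1]=2 prod=2 -> inv=[5 2 2]
Step 6: demand=5,sold=2 ship[1->2]=2 ship[0->1]=2 prod=2 -> inv=[5 2 2]
Step 7: demand=5,sold=2 ship[1->2]=2 ship[0->1]=2 prod=2 -> inv=[5 2 2]

5 2 2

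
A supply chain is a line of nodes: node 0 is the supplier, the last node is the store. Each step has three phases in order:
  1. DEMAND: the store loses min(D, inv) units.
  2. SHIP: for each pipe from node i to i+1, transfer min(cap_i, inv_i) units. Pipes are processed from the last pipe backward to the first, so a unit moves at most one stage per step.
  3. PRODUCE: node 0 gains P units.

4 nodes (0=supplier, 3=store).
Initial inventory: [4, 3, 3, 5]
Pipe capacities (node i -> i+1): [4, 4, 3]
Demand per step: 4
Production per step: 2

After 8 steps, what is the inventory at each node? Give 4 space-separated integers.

Step 1: demand=4,sold=4 ship[2->3]=3 ship[1->2]=3 ship[0->1]=4 prod=2 -> inv=[2 4 3 4]
Step 2: demand=4,sold=4 ship[2->3]=3 ship[1->2]=4 ship[0->1]=2 prod=2 -> inv=[2 2 4 3]
Step 3: demand=4,sold=3 ship[2->3]=3 ship[1->2]=2 ship[0->1]=2 prod=2 -> inv=[2 2 3 3]
Step 4: demand=4,sold=3 ship[2->3]=3 ship[1->2]=2 ship[0->1]=2 prod=2 -> inv=[2 2 2 3]
Step 5: demand=4,sold=3 ship[2->3]=2 ship[1->2]=2 ship[0->1]=2 prod=2 -> inv=[2 2 2 2]
Step 6: demand=4,sold=2 ship[2->3]=2 ship[1->2]=2 ship[0->1]=2 prod=2 -> inv=[2 2 2 2]
Step 7: demand=4,sold=2 ship[2->3]=2 ship[1->2]=2 ship[0->1]=2 prod=2 -> inv=[2 2 2 2]
Step 8: demand=4,sold=2 ship[2->3]=2 ship[1->2]=2 ship[0->1]=2 prod=2 -> inv=[2 2 2 2]

2 2 2 2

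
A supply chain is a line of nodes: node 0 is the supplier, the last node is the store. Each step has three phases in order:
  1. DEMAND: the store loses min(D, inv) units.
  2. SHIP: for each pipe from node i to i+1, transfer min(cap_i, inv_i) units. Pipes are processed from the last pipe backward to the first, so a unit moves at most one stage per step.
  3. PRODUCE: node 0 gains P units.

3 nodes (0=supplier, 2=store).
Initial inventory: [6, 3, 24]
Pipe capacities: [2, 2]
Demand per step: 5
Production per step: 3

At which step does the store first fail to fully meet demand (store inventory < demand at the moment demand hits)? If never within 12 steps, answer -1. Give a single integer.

Step 1: demand=5,sold=5 ship[1->2]=2 ship[0->1]=2 prod=3 -> [7 3 21]
Step 2: demand=5,sold=5 ship[1->2]=2 ship[0->1]=2 prod=3 -> [8 3 18]
Step 3: demand=5,sold=5 ship[1->2]=2 ship[0->1]=2 prod=3 -> [9 3 15]
Step 4: demand=5,sold=5 ship[1->2]=2 ship[0->1]=2 prod=3 -> [10 3 12]
Step 5: demand=5,sold=5 ship[1->2]=2 ship[0->1]=2 prod=3 -> [11 3 9]
Step 6: demand=5,sold=5 ship[1->2]=2 ship[0->1]=2 prod=3 -> [12 3 6]
Step 7: demand=5,sold=5 ship[1->2]=2 ship[0->1]=2 prod=3 -> [13 3 3]
Step 8: demand=5,sold=3 ship[1->2]=2 ship[0->1]=2 prod=3 -> [14 3 2]
Step 9: demand=5,sold=2 ship[1->2]=2 ship[0->1]=2 prod=3 -> [15 3 2]
Step 10: demand=5,sold=2 ship[1->2]=2 ship[0->1]=2 prod=3 -> [16 3 2]
Step 11: demand=5,sold=2 ship[1->2]=2 ship[0->1]=2 prod=3 -> [17 3 2]
Step 12: demand=5,sold=2 ship[1->2]=2 ship[0->1]=2 prod=3 -> [18 3 2]
First stockout at step 8

8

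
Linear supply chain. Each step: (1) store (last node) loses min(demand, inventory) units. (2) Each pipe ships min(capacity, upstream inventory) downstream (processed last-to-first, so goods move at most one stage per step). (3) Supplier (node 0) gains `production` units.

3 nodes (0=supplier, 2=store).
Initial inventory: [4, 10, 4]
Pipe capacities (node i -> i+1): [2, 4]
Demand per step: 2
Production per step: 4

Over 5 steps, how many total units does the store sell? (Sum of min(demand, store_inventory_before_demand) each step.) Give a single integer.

Answer: 10

Derivation:
Step 1: sold=2 (running total=2) -> [6 8 6]
Step 2: sold=2 (running total=4) -> [8 6 8]
Step 3: sold=2 (running total=6) -> [10 4 10]
Step 4: sold=2 (running total=8) -> [12 2 12]
Step 5: sold=2 (running total=10) -> [14 2 12]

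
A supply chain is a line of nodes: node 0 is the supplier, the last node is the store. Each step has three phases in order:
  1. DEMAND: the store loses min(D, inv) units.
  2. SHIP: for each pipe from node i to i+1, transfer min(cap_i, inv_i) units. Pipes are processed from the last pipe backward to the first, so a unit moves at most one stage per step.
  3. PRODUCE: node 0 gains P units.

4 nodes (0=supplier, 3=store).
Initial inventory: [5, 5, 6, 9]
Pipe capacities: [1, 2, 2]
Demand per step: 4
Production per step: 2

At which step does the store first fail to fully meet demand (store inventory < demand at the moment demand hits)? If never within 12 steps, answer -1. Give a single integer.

Step 1: demand=4,sold=4 ship[2->3]=2 ship[1->2]=2 ship[0->1]=1 prod=2 -> [6 4 6 7]
Step 2: demand=4,sold=4 ship[2->3]=2 ship[1->2]=2 ship[0->1]=1 prod=2 -> [7 3 6 5]
Step 3: demand=4,sold=4 ship[2->3]=2 ship[1->2]=2 ship[0->1]=1 prod=2 -> [8 2 6 3]
Step 4: demand=4,sold=3 ship[2->3]=2 ship[1->2]=2 ship[0->1]=1 prod=2 -> [9 1 6 2]
Step 5: demand=4,sold=2 ship[2->3]=2 ship[1->2]=1 ship[0->1]=1 prod=2 -> [10 1 5 2]
Step 6: demand=4,sold=2 ship[2->3]=2 ship[1->2]=1 ship[0->1]=1 prod=2 -> [11 1 4 2]
Step 7: demand=4,sold=2 ship[2->3]=2 ship[1->2]=1 ship[0->1]=1 prod=2 -> [12 1 3 2]
Step 8: demand=4,sold=2 ship[2->3]=2 ship[1->2]=1 ship[0->1]=1 prod=2 -> [13 1 2 2]
Step 9: demand=4,sold=2 ship[2->3]=2 ship[1->2]=1 ship[0->1]=1 prod=2 -> [14 1 1 2]
Step 10: demand=4,sold=2 ship[2->3]=1 ship[1->2]=1 ship[0->1]=1 prod=2 -> [15 1 1 1]
Step 11: demand=4,sold=1 ship[2->3]=1 ship[1->2]=1 ship[0->1]=1 prod=2 -> [16 1 1 1]
Step 12: demand=4,sold=1 ship[2->3]=1 ship[1->2]=1 ship[0->1]=1 prod=2 -> [17 1 1 1]
First stockout at step 4

4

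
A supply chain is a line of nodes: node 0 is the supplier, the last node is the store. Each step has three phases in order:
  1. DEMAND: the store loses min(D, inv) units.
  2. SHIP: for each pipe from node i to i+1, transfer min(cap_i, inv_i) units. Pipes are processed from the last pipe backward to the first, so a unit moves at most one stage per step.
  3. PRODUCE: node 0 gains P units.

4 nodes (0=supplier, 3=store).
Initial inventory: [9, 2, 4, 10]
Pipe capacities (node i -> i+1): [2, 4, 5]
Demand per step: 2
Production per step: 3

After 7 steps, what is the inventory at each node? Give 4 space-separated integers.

Step 1: demand=2,sold=2 ship[2->3]=4 ship[1->2]=2 ship[0->1]=2 prod=3 -> inv=[10 2 2 12]
Step 2: demand=2,sold=2 ship[2->3]=2 ship[1->2]=2 ship[0->1]=2 prod=3 -> inv=[11 2 2 12]
Step 3: demand=2,sold=2 ship[2->3]=2 ship[1->2]=2 ship[0->1]=2 prod=3 -> inv=[12 2 2 12]
Step 4: demand=2,sold=2 ship[2->3]=2 ship[1->2]=2 ship[0->1]=2 prod=3 -> inv=[13 2 2 12]
Step 5: demand=2,sold=2 ship[2->3]=2 ship[1->2]=2 ship[0->1]=2 prod=3 -> inv=[14 2 2 12]
Step 6: demand=2,sold=2 ship[2->3]=2 ship[1->2]=2 ship[0->1]=2 prod=3 -> inv=[15 2 2 12]
Step 7: demand=2,sold=2 ship[2->3]=2 ship[1->2]=2 ship[0->1]=2 prod=3 -> inv=[16 2 2 12]

16 2 2 12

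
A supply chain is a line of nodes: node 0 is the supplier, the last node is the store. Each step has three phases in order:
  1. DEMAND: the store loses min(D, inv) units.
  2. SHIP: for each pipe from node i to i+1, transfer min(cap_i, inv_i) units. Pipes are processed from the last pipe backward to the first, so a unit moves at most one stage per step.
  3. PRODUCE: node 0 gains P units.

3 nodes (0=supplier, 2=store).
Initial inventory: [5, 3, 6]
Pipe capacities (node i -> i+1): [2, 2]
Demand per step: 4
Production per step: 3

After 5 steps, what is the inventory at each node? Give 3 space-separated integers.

Step 1: demand=4,sold=4 ship[1->2]=2 ship[0->1]=2 prod=3 -> inv=[6 3 4]
Step 2: demand=4,sold=4 ship[1->2]=2 ship[0->1]=2 prod=3 -> inv=[7 3 2]
Step 3: demand=4,sold=2 ship[1->2]=2 ship[0->1]=2 prod=3 -> inv=[8 3 2]
Step 4: demand=4,sold=2 ship[1->2]=2 ship[0->1]=2 prod=3 -> inv=[9 3 2]
Step 5: demand=4,sold=2 ship[1->2]=2 ship[0->1]=2 prod=3 -> inv=[10 3 2]

10 3 2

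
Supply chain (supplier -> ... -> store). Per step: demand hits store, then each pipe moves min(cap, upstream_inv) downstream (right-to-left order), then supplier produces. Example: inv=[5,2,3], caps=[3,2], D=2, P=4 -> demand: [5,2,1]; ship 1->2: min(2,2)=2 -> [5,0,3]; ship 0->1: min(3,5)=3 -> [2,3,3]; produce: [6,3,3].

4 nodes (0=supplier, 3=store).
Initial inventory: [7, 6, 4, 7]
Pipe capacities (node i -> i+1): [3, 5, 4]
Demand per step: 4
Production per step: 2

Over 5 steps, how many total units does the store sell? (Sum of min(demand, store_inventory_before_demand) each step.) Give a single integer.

Step 1: sold=4 (running total=4) -> [6 4 5 7]
Step 2: sold=4 (running total=8) -> [5 3 5 7]
Step 3: sold=4 (running total=12) -> [4 3 4 7]
Step 4: sold=4 (running total=16) -> [3 3 3 7]
Step 5: sold=4 (running total=20) -> [2 3 3 6]

Answer: 20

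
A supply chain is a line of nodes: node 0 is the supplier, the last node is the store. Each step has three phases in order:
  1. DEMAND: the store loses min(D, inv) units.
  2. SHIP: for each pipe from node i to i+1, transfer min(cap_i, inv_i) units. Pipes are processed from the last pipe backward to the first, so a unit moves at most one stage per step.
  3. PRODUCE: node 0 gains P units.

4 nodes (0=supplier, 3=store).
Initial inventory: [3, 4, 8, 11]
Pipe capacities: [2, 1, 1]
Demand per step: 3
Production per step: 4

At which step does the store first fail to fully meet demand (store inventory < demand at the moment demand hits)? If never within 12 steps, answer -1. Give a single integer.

Step 1: demand=3,sold=3 ship[2->3]=1 ship[1->2]=1 ship[0->1]=2 prod=4 -> [5 5 8 9]
Step 2: demand=3,sold=3 ship[2->3]=1 ship[1->2]=1 ship[0->1]=2 prod=4 -> [7 6 8 7]
Step 3: demand=3,sold=3 ship[2->3]=1 ship[1->2]=1 ship[0->1]=2 prod=4 -> [9 7 8 5]
Step 4: demand=3,sold=3 ship[2->3]=1 ship[1->2]=1 ship[0->1]=2 prod=4 -> [11 8 8 3]
Step 5: demand=3,sold=3 ship[2->3]=1 ship[1->2]=1 ship[0->1]=2 prod=4 -> [13 9 8 1]
Step 6: demand=3,sold=1 ship[2->3]=1 ship[1->2]=1 ship[0->1]=2 prod=4 -> [15 10 8 1]
Step 7: demand=3,sold=1 ship[2->3]=1 ship[1->2]=1 ship[0->1]=2 prod=4 -> [17 11 8 1]
Step 8: demand=3,sold=1 ship[2->3]=1 ship[1->2]=1 ship[0->1]=2 prod=4 -> [19 12 8 1]
Step 9: demand=3,sold=1 ship[2->3]=1 ship[1->2]=1 ship[0->1]=2 prod=4 -> [21 13 8 1]
Step 10: demand=3,sold=1 ship[2->3]=1 ship[1->2]=1 ship[0->1]=2 prod=4 -> [23 14 8 1]
Step 11: demand=3,sold=1 ship[2->3]=1 ship[1->2]=1 ship[0->1]=2 prod=4 -> [25 15 8 1]
Step 12: demand=3,sold=1 ship[2->3]=1 ship[1->2]=1 ship[0->1]=2 prod=4 -> [27 16 8 1]
First stockout at step 6

6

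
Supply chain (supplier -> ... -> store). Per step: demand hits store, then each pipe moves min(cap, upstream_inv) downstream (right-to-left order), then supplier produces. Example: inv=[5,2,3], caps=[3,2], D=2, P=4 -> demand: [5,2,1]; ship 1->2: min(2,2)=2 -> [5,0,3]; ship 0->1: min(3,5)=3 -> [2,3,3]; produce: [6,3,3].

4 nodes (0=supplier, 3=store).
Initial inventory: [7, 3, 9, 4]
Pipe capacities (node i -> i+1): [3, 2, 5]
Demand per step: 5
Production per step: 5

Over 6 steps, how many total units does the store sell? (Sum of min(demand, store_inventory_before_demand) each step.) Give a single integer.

Step 1: sold=4 (running total=4) -> [9 4 6 5]
Step 2: sold=5 (running total=9) -> [11 5 3 5]
Step 3: sold=5 (running total=14) -> [13 6 2 3]
Step 4: sold=3 (running total=17) -> [15 7 2 2]
Step 5: sold=2 (running total=19) -> [17 8 2 2]
Step 6: sold=2 (running total=21) -> [19 9 2 2]

Answer: 21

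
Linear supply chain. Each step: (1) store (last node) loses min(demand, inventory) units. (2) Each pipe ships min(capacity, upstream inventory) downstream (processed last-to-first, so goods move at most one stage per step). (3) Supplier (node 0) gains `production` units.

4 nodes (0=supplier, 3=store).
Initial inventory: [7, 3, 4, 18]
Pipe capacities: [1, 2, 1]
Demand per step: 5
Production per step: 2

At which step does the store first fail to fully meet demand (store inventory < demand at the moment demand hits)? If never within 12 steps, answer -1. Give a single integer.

Step 1: demand=5,sold=5 ship[2->3]=1 ship[1->2]=2 ship[0->1]=1 prod=2 -> [8 2 5 14]
Step 2: demand=5,sold=5 ship[2->3]=1 ship[1->2]=2 ship[0->1]=1 prod=2 -> [9 1 6 10]
Step 3: demand=5,sold=5 ship[2->3]=1 ship[1->2]=1 ship[0->1]=1 prod=2 -> [10 1 6 6]
Step 4: demand=5,sold=5 ship[2->3]=1 ship[1->2]=1 ship[0->1]=1 prod=2 -> [11 1 6 2]
Step 5: demand=5,sold=2 ship[2->3]=1 ship[1->2]=1 ship[0->1]=1 prod=2 -> [12 1 6 1]
Step 6: demand=5,sold=1 ship[2->3]=1 ship[1->2]=1 ship[0->1]=1 prod=2 -> [13 1 6 1]
Step 7: demand=5,sold=1 ship[2->3]=1 ship[1->2]=1 ship[0->1]=1 prod=2 -> [14 1 6 1]
Step 8: demand=5,sold=1 ship[2->3]=1 ship[1->2]=1 ship[0->1]=1 prod=2 -> [15 1 6 1]
Step 9: demand=5,sold=1 ship[2->3]=1 ship[1->2]=1 ship[0->1]=1 prod=2 -> [16 1 6 1]
Step 10: demand=5,sold=1 ship[2->3]=1 ship[1->2]=1 ship[0->1]=1 prod=2 -> [17 1 6 1]
Step 11: demand=5,sold=1 ship[2->3]=1 ship[1->2]=1 ship[0->1]=1 prod=2 -> [18 1 6 1]
Step 12: demand=5,sold=1 ship[2->3]=1 ship[1->2]=1 ship[0->1]=1 prod=2 -> [19 1 6 1]
First stockout at step 5

5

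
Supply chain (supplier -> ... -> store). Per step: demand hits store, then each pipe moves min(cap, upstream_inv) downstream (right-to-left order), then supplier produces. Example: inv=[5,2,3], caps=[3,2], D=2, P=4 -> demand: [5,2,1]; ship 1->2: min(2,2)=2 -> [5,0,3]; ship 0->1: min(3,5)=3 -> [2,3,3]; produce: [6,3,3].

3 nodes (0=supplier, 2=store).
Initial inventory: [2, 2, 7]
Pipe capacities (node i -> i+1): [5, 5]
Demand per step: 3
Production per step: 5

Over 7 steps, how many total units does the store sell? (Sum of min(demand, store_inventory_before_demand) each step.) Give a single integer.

Answer: 21

Derivation:
Step 1: sold=3 (running total=3) -> [5 2 6]
Step 2: sold=3 (running total=6) -> [5 5 5]
Step 3: sold=3 (running total=9) -> [5 5 7]
Step 4: sold=3 (running total=12) -> [5 5 9]
Step 5: sold=3 (running total=15) -> [5 5 11]
Step 6: sold=3 (running total=18) -> [5 5 13]
Step 7: sold=3 (running total=21) -> [5 5 15]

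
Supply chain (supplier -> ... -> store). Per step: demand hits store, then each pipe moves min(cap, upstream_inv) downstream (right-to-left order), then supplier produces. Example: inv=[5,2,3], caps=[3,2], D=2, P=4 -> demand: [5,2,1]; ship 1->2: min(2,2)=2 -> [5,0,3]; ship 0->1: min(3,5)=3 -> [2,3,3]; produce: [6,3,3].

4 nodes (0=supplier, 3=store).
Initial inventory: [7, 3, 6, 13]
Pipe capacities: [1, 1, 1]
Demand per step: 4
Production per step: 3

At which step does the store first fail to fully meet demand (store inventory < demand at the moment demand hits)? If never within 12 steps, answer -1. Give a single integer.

Step 1: demand=4,sold=4 ship[2->3]=1 ship[1->2]=1 ship[0->1]=1 prod=3 -> [9 3 6 10]
Step 2: demand=4,sold=4 ship[2->3]=1 ship[1->2]=1 ship[0->1]=1 prod=3 -> [11 3 6 7]
Step 3: demand=4,sold=4 ship[2->3]=1 ship[1->2]=1 ship[0->1]=1 prod=3 -> [13 3 6 4]
Step 4: demand=4,sold=4 ship[2->3]=1 ship[1->2]=1 ship[0->1]=1 prod=3 -> [15 3 6 1]
Step 5: demand=4,sold=1 ship[2->3]=1 ship[1->2]=1 ship[0->1]=1 prod=3 -> [17 3 6 1]
Step 6: demand=4,sold=1 ship[2->3]=1 ship[1->2]=1 ship[0->1]=1 prod=3 -> [19 3 6 1]
Step 7: demand=4,sold=1 ship[2->3]=1 ship[1->2]=1 ship[0->1]=1 prod=3 -> [21 3 6 1]
Step 8: demand=4,sold=1 ship[2->3]=1 ship[1->2]=1 ship[0->1]=1 prod=3 -> [23 3 6 1]
Step 9: demand=4,sold=1 ship[2->3]=1 ship[1->2]=1 ship[0->1]=1 prod=3 -> [25 3 6 1]
Step 10: demand=4,sold=1 ship[2->3]=1 ship[1->2]=1 ship[0->1]=1 prod=3 -> [27 3 6 1]
Step 11: demand=4,sold=1 ship[2->3]=1 ship[1->2]=1 ship[0->1]=1 prod=3 -> [29 3 6 1]
Step 12: demand=4,sold=1 ship[2->3]=1 ship[1->2]=1 ship[0->1]=1 prod=3 -> [31 3 6 1]
First stockout at step 5

5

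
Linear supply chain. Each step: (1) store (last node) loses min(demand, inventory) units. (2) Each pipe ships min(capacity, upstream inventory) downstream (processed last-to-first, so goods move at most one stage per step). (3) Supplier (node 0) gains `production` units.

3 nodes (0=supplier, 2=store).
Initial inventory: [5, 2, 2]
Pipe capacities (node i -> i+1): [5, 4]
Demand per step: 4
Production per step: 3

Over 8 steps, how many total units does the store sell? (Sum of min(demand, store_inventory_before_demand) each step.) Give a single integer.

Answer: 24

Derivation:
Step 1: sold=2 (running total=2) -> [3 5 2]
Step 2: sold=2 (running total=4) -> [3 4 4]
Step 3: sold=4 (running total=8) -> [3 3 4]
Step 4: sold=4 (running total=12) -> [3 3 3]
Step 5: sold=3 (running total=15) -> [3 3 3]
Step 6: sold=3 (running total=18) -> [3 3 3]
Step 7: sold=3 (running total=21) -> [3 3 3]
Step 8: sold=3 (running total=24) -> [3 3 3]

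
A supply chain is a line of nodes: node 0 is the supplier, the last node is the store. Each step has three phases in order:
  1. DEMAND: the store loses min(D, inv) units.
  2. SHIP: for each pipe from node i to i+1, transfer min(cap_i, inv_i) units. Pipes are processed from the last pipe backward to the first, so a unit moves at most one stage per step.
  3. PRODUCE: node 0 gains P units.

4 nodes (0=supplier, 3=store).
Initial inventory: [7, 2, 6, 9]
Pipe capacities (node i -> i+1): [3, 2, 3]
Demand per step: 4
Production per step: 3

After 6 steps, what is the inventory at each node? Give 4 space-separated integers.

Step 1: demand=4,sold=4 ship[2->3]=3 ship[1->2]=2 ship[0->1]=3 prod=3 -> inv=[7 3 5 8]
Step 2: demand=4,sold=4 ship[2->3]=3 ship[1->2]=2 ship[0->1]=3 prod=3 -> inv=[7 4 4 7]
Step 3: demand=4,sold=4 ship[2->3]=3 ship[1->2]=2 ship[0->1]=3 prod=3 -> inv=[7 5 3 6]
Step 4: demand=4,sold=4 ship[2->3]=3 ship[1->2]=2 ship[0->1]=3 prod=3 -> inv=[7 6 2 5]
Step 5: demand=4,sold=4 ship[2->3]=2 ship[1->2]=2 ship[0->1]=3 prod=3 -> inv=[7 7 2 3]
Step 6: demand=4,sold=3 ship[2->3]=2 ship[1->2]=2 ship[0->1]=3 prod=3 -> inv=[7 8 2 2]

7 8 2 2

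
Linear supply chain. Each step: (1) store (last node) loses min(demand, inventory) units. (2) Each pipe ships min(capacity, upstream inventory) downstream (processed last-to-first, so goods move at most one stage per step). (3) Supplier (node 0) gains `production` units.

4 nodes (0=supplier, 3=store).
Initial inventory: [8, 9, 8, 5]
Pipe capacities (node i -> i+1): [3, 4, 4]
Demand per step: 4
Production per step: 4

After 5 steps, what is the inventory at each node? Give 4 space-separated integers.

Step 1: demand=4,sold=4 ship[2->3]=4 ship[1->2]=4 ship[0->1]=3 prod=4 -> inv=[9 8 8 5]
Step 2: demand=4,sold=4 ship[2->3]=4 ship[1->2]=4 ship[0->1]=3 prod=4 -> inv=[10 7 8 5]
Step 3: demand=4,sold=4 ship[2->3]=4 ship[1->2]=4 ship[0->1]=3 prod=4 -> inv=[11 6 8 5]
Step 4: demand=4,sold=4 ship[2->3]=4 ship[1->2]=4 ship[0->1]=3 prod=4 -> inv=[12 5 8 5]
Step 5: demand=4,sold=4 ship[2->3]=4 ship[1->2]=4 ship[0->1]=3 prod=4 -> inv=[13 4 8 5]

13 4 8 5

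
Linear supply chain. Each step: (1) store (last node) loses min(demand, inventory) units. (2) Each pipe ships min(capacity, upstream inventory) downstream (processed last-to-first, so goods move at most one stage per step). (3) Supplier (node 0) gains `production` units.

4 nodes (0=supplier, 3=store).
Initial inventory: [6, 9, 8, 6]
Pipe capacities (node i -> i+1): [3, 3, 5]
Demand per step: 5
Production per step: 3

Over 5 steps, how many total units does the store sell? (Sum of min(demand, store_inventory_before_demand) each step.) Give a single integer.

Step 1: sold=5 (running total=5) -> [6 9 6 6]
Step 2: sold=5 (running total=10) -> [6 9 4 6]
Step 3: sold=5 (running total=15) -> [6 9 3 5]
Step 4: sold=5 (running total=20) -> [6 9 3 3]
Step 5: sold=3 (running total=23) -> [6 9 3 3]

Answer: 23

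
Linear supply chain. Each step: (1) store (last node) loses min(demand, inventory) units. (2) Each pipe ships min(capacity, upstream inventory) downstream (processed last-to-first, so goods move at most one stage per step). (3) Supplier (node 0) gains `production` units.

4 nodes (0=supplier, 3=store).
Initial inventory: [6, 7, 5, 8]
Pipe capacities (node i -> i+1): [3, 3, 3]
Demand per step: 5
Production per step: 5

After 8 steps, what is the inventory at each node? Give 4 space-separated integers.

Step 1: demand=5,sold=5 ship[2->3]=3 ship[1->2]=3 ship[0->1]=3 prod=5 -> inv=[8 7 5 6]
Step 2: demand=5,sold=5 ship[2->3]=3 ship[1->2]=3 ship[0->1]=3 prod=5 -> inv=[10 7 5 4]
Step 3: demand=5,sold=4 ship[2->3]=3 ship[1->2]=3 ship[0->1]=3 prod=5 -> inv=[12 7 5 3]
Step 4: demand=5,sold=3 ship[2->3]=3 ship[1->2]=3 ship[0->1]=3 prod=5 -> inv=[14 7 5 3]
Step 5: demand=5,sold=3 ship[2->3]=3 ship[1->2]=3 ship[0->1]=3 prod=5 -> inv=[16 7 5 3]
Step 6: demand=5,sold=3 ship[2->3]=3 ship[1->2]=3 ship[0->1]=3 prod=5 -> inv=[18 7 5 3]
Step 7: demand=5,sold=3 ship[2->3]=3 ship[1->2]=3 ship[0->1]=3 prod=5 -> inv=[20 7 5 3]
Step 8: demand=5,sold=3 ship[2->3]=3 ship[1->2]=3 ship[0->1]=3 prod=5 -> inv=[22 7 5 3]

22 7 5 3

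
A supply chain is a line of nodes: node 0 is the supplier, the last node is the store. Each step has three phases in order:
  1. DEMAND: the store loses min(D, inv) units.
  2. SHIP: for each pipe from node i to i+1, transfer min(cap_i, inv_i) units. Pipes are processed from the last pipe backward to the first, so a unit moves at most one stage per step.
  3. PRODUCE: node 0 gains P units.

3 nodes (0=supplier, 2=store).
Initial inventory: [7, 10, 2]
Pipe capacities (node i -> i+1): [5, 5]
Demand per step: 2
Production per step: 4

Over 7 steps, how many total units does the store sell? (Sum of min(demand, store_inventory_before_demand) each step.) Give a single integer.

Step 1: sold=2 (running total=2) -> [6 10 5]
Step 2: sold=2 (running total=4) -> [5 10 8]
Step 3: sold=2 (running total=6) -> [4 10 11]
Step 4: sold=2 (running total=8) -> [4 9 14]
Step 5: sold=2 (running total=10) -> [4 8 17]
Step 6: sold=2 (running total=12) -> [4 7 20]
Step 7: sold=2 (running total=14) -> [4 6 23]

Answer: 14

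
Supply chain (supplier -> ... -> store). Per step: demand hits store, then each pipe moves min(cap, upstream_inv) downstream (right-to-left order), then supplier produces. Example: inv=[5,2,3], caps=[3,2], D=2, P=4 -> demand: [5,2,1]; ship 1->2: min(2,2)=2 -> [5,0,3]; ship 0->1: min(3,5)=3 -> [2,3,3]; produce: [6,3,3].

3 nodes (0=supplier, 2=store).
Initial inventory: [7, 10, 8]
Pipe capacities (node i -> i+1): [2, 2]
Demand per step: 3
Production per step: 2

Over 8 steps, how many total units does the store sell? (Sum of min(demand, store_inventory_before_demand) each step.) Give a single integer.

Answer: 22

Derivation:
Step 1: sold=3 (running total=3) -> [7 10 7]
Step 2: sold=3 (running total=6) -> [7 10 6]
Step 3: sold=3 (running total=9) -> [7 10 5]
Step 4: sold=3 (running total=12) -> [7 10 4]
Step 5: sold=3 (running total=15) -> [7 10 3]
Step 6: sold=3 (running total=18) -> [7 10 2]
Step 7: sold=2 (running total=20) -> [7 10 2]
Step 8: sold=2 (running total=22) -> [7 10 2]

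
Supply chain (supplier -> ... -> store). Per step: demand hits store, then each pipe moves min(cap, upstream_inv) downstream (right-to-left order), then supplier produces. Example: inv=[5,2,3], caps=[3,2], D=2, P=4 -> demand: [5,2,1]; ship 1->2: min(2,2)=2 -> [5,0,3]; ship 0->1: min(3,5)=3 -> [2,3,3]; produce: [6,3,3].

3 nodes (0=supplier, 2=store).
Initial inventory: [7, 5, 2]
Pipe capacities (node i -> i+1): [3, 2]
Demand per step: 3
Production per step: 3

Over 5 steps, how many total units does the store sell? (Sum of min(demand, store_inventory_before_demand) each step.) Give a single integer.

Step 1: sold=2 (running total=2) -> [7 6 2]
Step 2: sold=2 (running total=4) -> [7 7 2]
Step 3: sold=2 (running total=6) -> [7 8 2]
Step 4: sold=2 (running total=8) -> [7 9 2]
Step 5: sold=2 (running total=10) -> [7 10 2]

Answer: 10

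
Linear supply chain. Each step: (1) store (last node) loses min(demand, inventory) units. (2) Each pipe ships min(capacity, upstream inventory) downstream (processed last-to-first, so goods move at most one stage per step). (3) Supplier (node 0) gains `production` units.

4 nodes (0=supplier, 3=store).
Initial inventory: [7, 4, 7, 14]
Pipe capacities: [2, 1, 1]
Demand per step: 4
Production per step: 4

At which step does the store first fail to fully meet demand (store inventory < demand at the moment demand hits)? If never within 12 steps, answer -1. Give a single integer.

Step 1: demand=4,sold=4 ship[2->3]=1 ship[1->2]=1 ship[0->1]=2 prod=4 -> [9 5 7 11]
Step 2: demand=4,sold=4 ship[2->3]=1 ship[1->2]=1 ship[0->1]=2 prod=4 -> [11 6 7 8]
Step 3: demand=4,sold=4 ship[2->3]=1 ship[1->2]=1 ship[0->1]=2 prod=4 -> [13 7 7 5]
Step 4: demand=4,sold=4 ship[2->3]=1 ship[1->2]=1 ship[0->1]=2 prod=4 -> [15 8 7 2]
Step 5: demand=4,sold=2 ship[2->3]=1 ship[1->2]=1 ship[0->1]=2 prod=4 -> [17 9 7 1]
Step 6: demand=4,sold=1 ship[2->3]=1 ship[1->2]=1 ship[0->1]=2 prod=4 -> [19 10 7 1]
Step 7: demand=4,sold=1 ship[2->3]=1 ship[1->2]=1 ship[0->1]=2 prod=4 -> [21 11 7 1]
Step 8: demand=4,sold=1 ship[2->3]=1 ship[1->2]=1 ship[0->1]=2 prod=4 -> [23 12 7 1]
Step 9: demand=4,sold=1 ship[2->3]=1 ship[1->2]=1 ship[0->1]=2 prod=4 -> [25 13 7 1]
Step 10: demand=4,sold=1 ship[2->3]=1 ship[1->2]=1 ship[0->1]=2 prod=4 -> [27 14 7 1]
Step 11: demand=4,sold=1 ship[2->3]=1 ship[1->2]=1 ship[0->1]=2 prod=4 -> [29 15 7 1]
Step 12: demand=4,sold=1 ship[2->3]=1 ship[1->2]=1 ship[0->1]=2 prod=4 -> [31 16 7 1]
First stockout at step 5

5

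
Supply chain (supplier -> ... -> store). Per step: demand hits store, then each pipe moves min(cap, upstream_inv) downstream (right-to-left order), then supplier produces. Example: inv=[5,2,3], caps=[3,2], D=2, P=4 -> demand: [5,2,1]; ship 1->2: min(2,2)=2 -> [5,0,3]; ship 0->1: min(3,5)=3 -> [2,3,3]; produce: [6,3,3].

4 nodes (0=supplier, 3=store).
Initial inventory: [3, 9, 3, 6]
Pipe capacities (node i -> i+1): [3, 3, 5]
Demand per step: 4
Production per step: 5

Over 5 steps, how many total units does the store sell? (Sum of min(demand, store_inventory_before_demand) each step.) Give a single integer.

Answer: 18

Derivation:
Step 1: sold=4 (running total=4) -> [5 9 3 5]
Step 2: sold=4 (running total=8) -> [7 9 3 4]
Step 3: sold=4 (running total=12) -> [9 9 3 3]
Step 4: sold=3 (running total=15) -> [11 9 3 3]
Step 5: sold=3 (running total=18) -> [13 9 3 3]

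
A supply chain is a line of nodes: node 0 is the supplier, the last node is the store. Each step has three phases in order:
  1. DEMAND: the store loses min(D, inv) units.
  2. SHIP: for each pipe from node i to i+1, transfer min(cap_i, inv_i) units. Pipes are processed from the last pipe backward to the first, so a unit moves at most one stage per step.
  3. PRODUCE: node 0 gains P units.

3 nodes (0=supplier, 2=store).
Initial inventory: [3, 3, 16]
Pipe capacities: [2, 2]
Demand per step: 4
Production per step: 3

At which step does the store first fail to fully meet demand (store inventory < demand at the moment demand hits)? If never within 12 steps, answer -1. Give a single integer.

Step 1: demand=4,sold=4 ship[1->2]=2 ship[0->1]=2 prod=3 -> [4 3 14]
Step 2: demand=4,sold=4 ship[1->2]=2 ship[0->1]=2 prod=3 -> [5 3 12]
Step 3: demand=4,sold=4 ship[1->2]=2 ship[0->1]=2 prod=3 -> [6 3 10]
Step 4: demand=4,sold=4 ship[1->2]=2 ship[0->1]=2 prod=3 -> [7 3 8]
Step 5: demand=4,sold=4 ship[1->2]=2 ship[0->1]=2 prod=3 -> [8 3 6]
Step 6: demand=4,sold=4 ship[1->2]=2 ship[0->1]=2 prod=3 -> [9 3 4]
Step 7: demand=4,sold=4 ship[1->2]=2 ship[0->1]=2 prod=3 -> [10 3 2]
Step 8: demand=4,sold=2 ship[1->2]=2 ship[0->1]=2 prod=3 -> [11 3 2]
Step 9: demand=4,sold=2 ship[1->2]=2 ship[0->1]=2 prod=3 -> [12 3 2]
Step 10: demand=4,sold=2 ship[1->2]=2 ship[0->1]=2 prod=3 -> [13 3 2]
Step 11: demand=4,sold=2 ship[1->2]=2 ship[0->1]=2 prod=3 -> [14 3 2]
Step 12: demand=4,sold=2 ship[1->2]=2 ship[0->1]=2 prod=3 -> [15 3 2]
First stockout at step 8

8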